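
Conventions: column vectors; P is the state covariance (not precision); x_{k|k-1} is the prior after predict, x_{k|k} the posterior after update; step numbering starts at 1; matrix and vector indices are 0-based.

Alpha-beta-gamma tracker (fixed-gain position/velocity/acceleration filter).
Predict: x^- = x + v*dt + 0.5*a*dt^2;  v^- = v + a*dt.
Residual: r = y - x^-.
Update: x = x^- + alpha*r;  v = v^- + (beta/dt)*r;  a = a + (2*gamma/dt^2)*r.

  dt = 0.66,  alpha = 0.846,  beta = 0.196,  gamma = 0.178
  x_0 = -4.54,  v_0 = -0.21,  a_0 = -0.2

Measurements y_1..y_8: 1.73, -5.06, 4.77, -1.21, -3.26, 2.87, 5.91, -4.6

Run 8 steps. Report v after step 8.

v_post = -2.4478

step 1: x_pred=-4.7222  r=6.4522  x^+=0.7364  v^+=1.5741  a^+=5.0731
step 2: x_pred=2.8802  r=-7.9402  x^+=-3.8372  v^+=2.5644  a^+=-1.4161
step 3: x_pred=-2.4532  r=7.2232  x^+=3.6576  v^+=3.7748  a^+=4.4871
step 4: x_pred=7.1263  r=-8.3363  x^+=0.0738  v^+=4.2607  a^+=-2.3258
step 5: x_pred=2.3793  r=-5.6393  x^+=-2.3916  v^+=1.0509  a^+=-6.9346
step 6: x_pred=-3.2083  r=6.0783  x^+=1.9339  v^+=-1.7208  a^+=-1.9670
step 7: x_pred=0.3698  r=5.5402  x^+=5.0568  v^+=-1.3738  a^+=2.5608
step 8: x_pred=4.7079  r=-9.3079  x^+=-3.1666  v^+=-2.4478  a^+=-5.0462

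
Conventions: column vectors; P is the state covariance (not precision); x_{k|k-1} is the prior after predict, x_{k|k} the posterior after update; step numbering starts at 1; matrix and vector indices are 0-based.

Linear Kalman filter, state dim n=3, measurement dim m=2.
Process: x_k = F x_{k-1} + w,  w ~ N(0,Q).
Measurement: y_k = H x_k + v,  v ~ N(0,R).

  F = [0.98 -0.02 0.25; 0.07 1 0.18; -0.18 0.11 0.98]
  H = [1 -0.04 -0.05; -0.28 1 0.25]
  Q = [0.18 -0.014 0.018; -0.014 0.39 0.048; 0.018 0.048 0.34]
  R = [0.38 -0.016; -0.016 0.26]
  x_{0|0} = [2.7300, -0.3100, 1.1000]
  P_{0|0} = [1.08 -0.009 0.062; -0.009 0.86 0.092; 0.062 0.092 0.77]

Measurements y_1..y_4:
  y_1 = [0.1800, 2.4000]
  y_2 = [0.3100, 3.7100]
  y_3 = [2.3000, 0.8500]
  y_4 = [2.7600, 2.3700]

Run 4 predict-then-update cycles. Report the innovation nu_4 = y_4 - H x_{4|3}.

step 1: x^-=[2.9566, 0.0791, 0.5525]  P^-=[1.2955 0.1034 0.0707; 0.1034 1.3137 0.3606; 0.0707 0.3606 1.1232]  S=[1.6665 -0.3437; -0.3437 1.8579]  K=[0.7755 0.0134; 0.1792 0.7731; 0.0718 0.3479]  nu=[-2.7458, 3.0106]  x^+=[0.8675, 1.9148, 1.4025]  P^+=[0.3000 0.0595 0.0623; 0.0595 0.2448 -0.1200; 0.0623 -0.1200 0.9070]
step 2: x^-=[1.1625, 2.2280, 1.4290]  P^-=[0.5543 0.0832 0.2494; 0.0832 0.6324 0.1032; 0.2494 0.1032 1.1735]  S=[0.9070 -0.0673; -0.0673 0.9792]  K=[0.5960 0.0312; 0.1069 0.6557; 0.2317 0.3496]  nu=[-0.6919, 1.4503]  x^+=[0.7953, 3.1049, 1.7756]  P^+=[0.2337 0.0320 0.1280; 0.0320 0.2105 -0.1310; 0.1280 -0.1310 1.0161]
step 3: x^-=[1.1612, 3.4802, 1.9385]  P^-=[0.5308 0.0674 0.3450; 0.0674 0.5951 0.1156; 0.3450 0.1156 1.2513]  S=[0.8754 -0.0518; -0.0518 0.9467]  K=[0.5857 0.0373; 0.0813 0.6436; 0.3392 0.3691]  nu=[1.3749, -2.7897]  x^+=[1.8624, 1.7964, 1.3752]  P^+=[0.2314 0.0227 0.1699; 0.0227 0.2025 -0.1206; 0.1699 -0.1206 1.0346]
step 4: x^-=[2.1330, 2.1743, 1.2100]  P^-=[0.5505 0.0698 0.3873; 0.0698 0.5912 0.1316; 0.3873 0.1316 1.2568]  S=[0.8908 -0.0446; -0.0446 0.9454]  K=[0.5952 0.0413; 0.0766 0.6431; 0.3771 0.3746]  nu=[0.7745, 0.4905]  x^+=[2.6142, 2.5490, 1.6858]  P^+=[0.2355 0.0213 0.1834; 0.0213 0.1994 -0.1098; 0.1834 -0.1098 1.0100]

innov = [0.7745, 0.4905]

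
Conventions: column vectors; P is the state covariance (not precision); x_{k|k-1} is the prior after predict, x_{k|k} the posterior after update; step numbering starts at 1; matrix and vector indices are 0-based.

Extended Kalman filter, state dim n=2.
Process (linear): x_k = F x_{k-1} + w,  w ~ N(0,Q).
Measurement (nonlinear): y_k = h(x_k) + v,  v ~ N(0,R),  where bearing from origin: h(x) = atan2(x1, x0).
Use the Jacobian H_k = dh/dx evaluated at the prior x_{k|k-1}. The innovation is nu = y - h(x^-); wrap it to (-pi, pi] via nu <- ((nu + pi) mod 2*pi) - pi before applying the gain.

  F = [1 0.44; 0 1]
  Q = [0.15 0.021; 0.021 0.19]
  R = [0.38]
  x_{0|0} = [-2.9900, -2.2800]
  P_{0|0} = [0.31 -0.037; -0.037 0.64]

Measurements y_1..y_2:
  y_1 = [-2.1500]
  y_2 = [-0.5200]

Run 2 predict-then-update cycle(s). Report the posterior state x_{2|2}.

step 1: x^-=[-3.9932, -2.2800]  P^-=[0.5513 0.2656; 0.2656 0.8300]  H_jac=[0.1078 -0.1889]  S=[0.4052]  K=[0.0229; -0.3162]  nu=[0.4728]  x^+=[-3.9824, -2.4295]  P^+=[0.5511 0.2685; 0.2685 0.7895]
step 2: x^-=[-5.0513, -2.4295]  P^-=[1.0903 0.6369; 0.6369 0.9795]  H_jac=[0.0773 -0.1608]  S=[0.3960]  K=[-0.0457; -0.2733]  nu=[2.1733]  x^+=[-5.1506, -3.0235]  P^+=[1.0895 0.6320; 0.6320 0.9499]

x_post = [-5.1506, -3.0235]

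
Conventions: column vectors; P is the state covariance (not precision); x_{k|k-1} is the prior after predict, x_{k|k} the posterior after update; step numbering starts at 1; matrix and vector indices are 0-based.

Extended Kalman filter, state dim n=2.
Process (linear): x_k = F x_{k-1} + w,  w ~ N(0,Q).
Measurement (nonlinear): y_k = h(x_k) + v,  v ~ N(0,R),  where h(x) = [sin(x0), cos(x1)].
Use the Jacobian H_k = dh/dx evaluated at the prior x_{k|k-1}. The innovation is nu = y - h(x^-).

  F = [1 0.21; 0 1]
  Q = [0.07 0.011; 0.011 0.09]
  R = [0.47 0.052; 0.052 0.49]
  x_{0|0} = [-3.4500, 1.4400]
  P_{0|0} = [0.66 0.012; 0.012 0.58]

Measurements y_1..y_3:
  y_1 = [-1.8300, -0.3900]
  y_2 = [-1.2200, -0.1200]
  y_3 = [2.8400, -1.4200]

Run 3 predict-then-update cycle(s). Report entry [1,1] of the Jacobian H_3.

H_jac[1,1] = -0.9862

step 1: x^-=[-3.1476, 1.4400]  P^-=[0.7606 0.1448; 0.1448 0.6700]  H_jac=[-1.0000 0.0000; 0.0000 -0.9915]  S=[1.2306 0.1956; 0.1956 1.1486]  K=[-0.6149 -0.0203; -0.0265 -0.5738]  nu=[-1.8360, -0.5204]  x^+=[-2.0082, 1.7872]  P^+=[0.2900 0.0423; 0.0423 0.2850]
step 2: x^-=[-1.6328, 1.7872]  P^-=[0.3904 0.1131; 0.1131 0.3750]  H_jac=[-0.0620 0.0000; 0.0000 -0.9767]  S=[0.4715 0.0589; 0.0589 0.8477]  K=[-0.0354 -0.1279; 0.0394 -0.4348]  nu=[-0.2219, 0.0948]  x^+=[-1.6371, 1.7373]  P^+=[0.3754 0.0660; 0.0660 0.2160]
step 3: x^-=[-1.2723, 1.7373]  P^-=[0.4826 0.1224; 0.1224 0.3060]  H_jac=[0.2941 0.0000; 0.0000 -0.9862]  S=[0.5117 0.0165; 0.0165 0.7876]  K=[0.2825 -0.1592; 0.0828 -0.3849]  nu=[3.7958, -1.2543]  x^+=[-0.0002, 2.5342]  P^+=[0.4233 0.0642; 0.0642 0.1869]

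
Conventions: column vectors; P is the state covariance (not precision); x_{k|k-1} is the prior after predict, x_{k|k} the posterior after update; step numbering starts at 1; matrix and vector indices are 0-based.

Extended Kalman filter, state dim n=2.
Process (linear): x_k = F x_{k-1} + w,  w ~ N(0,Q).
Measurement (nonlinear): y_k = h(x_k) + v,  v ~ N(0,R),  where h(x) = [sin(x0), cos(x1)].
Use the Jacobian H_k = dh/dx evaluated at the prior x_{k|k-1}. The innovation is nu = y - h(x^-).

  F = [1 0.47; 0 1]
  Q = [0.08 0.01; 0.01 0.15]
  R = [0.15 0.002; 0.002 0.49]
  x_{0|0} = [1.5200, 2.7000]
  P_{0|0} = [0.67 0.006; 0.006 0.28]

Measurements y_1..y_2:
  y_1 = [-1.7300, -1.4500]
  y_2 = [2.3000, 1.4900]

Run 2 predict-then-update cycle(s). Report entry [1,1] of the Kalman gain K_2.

step 1: x^-=[2.7890, 2.7000]  P^-=[0.8175 0.1476; 0.1476 0.4300]  H_jac=[-0.9385 0.0000; 0.0000 -0.4274]  S=[0.8700 0.0612; 0.0612 0.5685]  K=[-0.8807 -0.0161; -0.1375 -0.3084]  nu=[-2.0753, -0.5459]  x^+=[4.6256, 3.1538]  P^+=[0.1408 0.0226; 0.0226 0.3543]
step 2: x^-=[6.1078, 3.1538]  P^-=[0.3203 0.1991; 0.1991 0.5043]  H_jac=[0.9847 0.0000; 0.0000 0.0122]  S=[0.4606 0.0044; 0.0044 0.4901]  K=[0.6848 -0.0012; 0.4257 0.0087]  nu=[2.4744, 2.4899]  x^+=[7.7995, 4.2288]  P^+=[0.1043 0.0649; 0.0649 0.4207]

K[1,1] = 0.0087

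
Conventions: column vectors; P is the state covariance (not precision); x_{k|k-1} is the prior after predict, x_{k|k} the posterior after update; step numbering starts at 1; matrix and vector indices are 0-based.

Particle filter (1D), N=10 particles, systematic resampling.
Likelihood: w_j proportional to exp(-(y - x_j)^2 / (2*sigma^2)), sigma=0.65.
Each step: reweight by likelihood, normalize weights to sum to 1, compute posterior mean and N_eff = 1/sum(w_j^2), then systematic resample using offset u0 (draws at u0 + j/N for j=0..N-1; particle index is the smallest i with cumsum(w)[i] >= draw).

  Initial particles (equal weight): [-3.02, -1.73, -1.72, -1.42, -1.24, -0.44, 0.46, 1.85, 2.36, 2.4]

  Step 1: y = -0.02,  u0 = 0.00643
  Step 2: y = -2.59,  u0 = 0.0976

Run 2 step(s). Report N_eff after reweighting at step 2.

N_eff = 1.6126

step 1: w=[0.0000, 0.0163, 0.0170, 0.0511, 0.0892, 0.4215, 0.3954, 0.0083, 0.0006, 0.0005]  mean=-0.2262  Neff=2.8965  idx=[1, 4, 5, 5, 5, 5, 6, 6, 6, 6]
step 2: w=[0.7586, 0.2106, 0.0077, 0.0077, 0.0077, 0.0077, 0.0000, 0.0000, 0.0000, 0.0000]  mean=-1.5870  Neff=1.6126  idx=[0, 0, 0, 0, 0, 0, 0, 1, 1, 5]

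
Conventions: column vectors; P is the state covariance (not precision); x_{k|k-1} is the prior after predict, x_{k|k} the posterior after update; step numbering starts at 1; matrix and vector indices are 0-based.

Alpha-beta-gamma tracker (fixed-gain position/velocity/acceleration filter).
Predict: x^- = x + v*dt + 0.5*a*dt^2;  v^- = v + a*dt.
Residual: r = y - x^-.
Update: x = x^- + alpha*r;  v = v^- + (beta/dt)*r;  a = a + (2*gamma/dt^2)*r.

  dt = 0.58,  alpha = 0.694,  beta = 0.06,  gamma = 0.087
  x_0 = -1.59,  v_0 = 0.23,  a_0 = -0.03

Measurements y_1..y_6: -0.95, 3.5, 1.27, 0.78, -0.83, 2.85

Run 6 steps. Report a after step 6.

step 1: x_pred=-1.4616  r=0.5116  x^+=-1.1066  v^+=0.2655  a^+=0.2346
step 2: x_pred=-0.9131  r=4.4131  x^+=2.1496  v^+=0.8581  a^+=2.5173
step 3: x_pred=3.0707  r=-1.8007  x^+=1.8210  v^+=2.1319  a^+=1.5859
step 4: x_pred=3.3243  r=-2.5443  x^+=1.5585  v^+=2.7885  a^+=0.2699
step 5: x_pred=3.2213  r=-4.0513  x^+=0.4097  v^+=2.5259  a^+=-1.8256
step 6: x_pred=1.5677  r=1.2823  x^+=2.4576  v^+=1.5997  a^+=-1.1623

a_post = -1.1623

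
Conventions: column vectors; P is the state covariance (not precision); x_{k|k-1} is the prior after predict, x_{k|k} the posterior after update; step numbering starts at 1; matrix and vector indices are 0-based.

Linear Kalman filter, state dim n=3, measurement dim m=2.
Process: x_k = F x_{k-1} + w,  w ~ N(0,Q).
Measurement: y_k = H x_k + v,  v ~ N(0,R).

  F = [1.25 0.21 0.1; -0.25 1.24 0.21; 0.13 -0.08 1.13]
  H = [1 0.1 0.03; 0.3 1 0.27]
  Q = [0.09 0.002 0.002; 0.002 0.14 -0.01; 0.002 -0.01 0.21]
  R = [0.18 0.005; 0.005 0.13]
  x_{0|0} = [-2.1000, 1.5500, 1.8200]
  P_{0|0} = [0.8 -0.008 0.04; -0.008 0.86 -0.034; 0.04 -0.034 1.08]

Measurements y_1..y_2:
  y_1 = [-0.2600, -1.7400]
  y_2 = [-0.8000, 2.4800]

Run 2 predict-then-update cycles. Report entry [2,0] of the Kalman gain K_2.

step 1: x^-=[-2.1175, 2.8292, 1.6596]  P^-=[1.3931 -0.0096 0.2894; -0.0096 1.5430 0.0762; 0.2894 0.0762 1.6261]  S=[1.6059 0.6656; 0.6656 1.9993]  K=[0.8949 -0.0546; -0.2692 0.8703; 0.1050 0.2662]  nu=[1.5248, -4.3820]  x^+=[-0.5135, -1.3948, 0.6531]  P^+=[0.1660 -0.0559 0.0128; -0.0559 0.2243 -0.3547; 0.0128 -0.3547 1.4295]
step 2: x^-=[-0.8695, -1.4640, 0.7828]  P^-=[0.3326 -0.1017 0.1277; -0.1017 0.4069 -0.2028; 0.1277 -0.2028 2.1087]  S=[0.5046 0.0818; 0.0818 0.5707]  K=[0.6524 -0.0365; -0.2298 0.5965; 0.2286 0.6766]  nu=[0.1925, 3.9935]  x^+=[-0.8899, 0.8740, 3.5287]  P^+=[0.1209 -0.0462 0.0312; -0.0462 0.1996 -0.4051; 0.0312 -0.4051 1.7958]

K[2,0] = 0.2286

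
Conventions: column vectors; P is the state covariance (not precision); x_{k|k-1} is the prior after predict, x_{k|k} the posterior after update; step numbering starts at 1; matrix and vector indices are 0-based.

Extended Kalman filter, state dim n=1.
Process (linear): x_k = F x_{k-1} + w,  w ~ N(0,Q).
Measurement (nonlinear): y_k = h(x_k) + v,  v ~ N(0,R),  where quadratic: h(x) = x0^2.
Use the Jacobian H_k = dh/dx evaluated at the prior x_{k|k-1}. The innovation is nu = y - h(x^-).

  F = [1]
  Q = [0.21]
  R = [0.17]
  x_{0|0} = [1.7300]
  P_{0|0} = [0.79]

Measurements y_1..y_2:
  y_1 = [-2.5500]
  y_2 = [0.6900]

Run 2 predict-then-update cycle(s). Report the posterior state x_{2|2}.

step 1: x^-=[1.7300]  P^-=[1.0000]  H_jac=[3.4600]  S=[12.1416]  K=[0.2850]  nu=[-5.5429]  x^+=[0.1504]  P^+=[0.0140]
step 2: x^-=[0.1504]  P^-=[0.2240]  H_jac=[0.3009]  S=[0.1903]  K=[0.3542]  nu=[0.6674]  x^+=[0.3868]  P^+=[0.2001]

x_post = [0.3868]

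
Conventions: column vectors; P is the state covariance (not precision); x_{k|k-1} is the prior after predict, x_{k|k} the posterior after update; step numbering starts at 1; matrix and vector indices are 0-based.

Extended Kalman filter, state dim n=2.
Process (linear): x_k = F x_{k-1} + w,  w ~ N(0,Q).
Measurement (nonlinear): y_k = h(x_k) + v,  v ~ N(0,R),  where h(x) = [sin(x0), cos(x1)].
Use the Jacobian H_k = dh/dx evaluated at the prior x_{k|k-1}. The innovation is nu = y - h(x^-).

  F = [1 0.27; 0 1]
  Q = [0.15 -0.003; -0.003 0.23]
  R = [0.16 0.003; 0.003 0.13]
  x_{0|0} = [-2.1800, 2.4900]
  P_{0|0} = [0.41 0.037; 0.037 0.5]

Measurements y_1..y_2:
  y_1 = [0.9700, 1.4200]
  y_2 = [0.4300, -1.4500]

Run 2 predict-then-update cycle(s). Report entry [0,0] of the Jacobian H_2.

step 1: x^-=[-1.5077, 2.4900]  P^-=[0.6164 0.1690; 0.1690 0.7300]  H_jac=[0.0631 0.0000; 0.0000 -0.6065]  S=[0.1625 -0.0035; -0.0035 0.3985]  K=[0.2338 -0.2552; 0.0419 -1.1106]  nu=[1.9680, 2.2151]  x^+=[-1.6128, 0.1123]  P^+=[0.5812 0.0535; 0.0535 0.2379]
step 2: x^-=[-1.5824, 0.1123]  P^-=[0.7774 0.1148; 0.1148 0.4679]  H_jac=[-0.0116 0.0000; 0.0000 -0.1121]  S=[0.1601 0.0031; 0.0031 0.1359]  K=[-0.0546 -0.0934; -0.0007 -0.3860]  nu=[1.4299, -2.4437]  x^+=[-1.4323, 1.0545]  P^+=[0.7757 0.1098; 0.1098 0.4476]

H_jac[0,0] = -0.0116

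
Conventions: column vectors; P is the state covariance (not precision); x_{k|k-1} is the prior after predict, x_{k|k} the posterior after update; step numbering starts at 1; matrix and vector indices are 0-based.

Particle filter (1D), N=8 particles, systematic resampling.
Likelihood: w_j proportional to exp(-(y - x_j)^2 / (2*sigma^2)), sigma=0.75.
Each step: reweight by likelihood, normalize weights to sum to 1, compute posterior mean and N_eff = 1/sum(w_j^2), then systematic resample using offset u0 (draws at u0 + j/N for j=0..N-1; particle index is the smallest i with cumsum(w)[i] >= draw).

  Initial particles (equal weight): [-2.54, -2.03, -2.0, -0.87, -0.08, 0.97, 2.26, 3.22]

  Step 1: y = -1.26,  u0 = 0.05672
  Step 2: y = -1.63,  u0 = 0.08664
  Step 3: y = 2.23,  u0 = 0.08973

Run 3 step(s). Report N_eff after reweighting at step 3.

step 1: w=[0.0892, 0.2259, 0.2352, 0.3342, 0.1110, 0.0046, 0.0000, 0.0000]  mean=-1.4505  Neff=4.1963  idx=[0, 1, 1, 2, 3, 3, 3, 4]
step 2: w=[0.0956, 0.1730, 0.1730, 0.1766, 0.1194, 0.1194, 0.1194, 0.0236]  mean=-1.6120  Neff=6.9671  idx=[0, 1, 2, 3, 3, 4, 5, 6]
step 3: w=[0.0000, 0.0002, 0.0002, 0.0002, 0.0002, 0.3331, 0.3331, 0.3331]  mean=-0.8709  Neff=3.0046  idx=[5, 5, 6, 6, 6, 7, 7, 7]

N_eff = 3.0046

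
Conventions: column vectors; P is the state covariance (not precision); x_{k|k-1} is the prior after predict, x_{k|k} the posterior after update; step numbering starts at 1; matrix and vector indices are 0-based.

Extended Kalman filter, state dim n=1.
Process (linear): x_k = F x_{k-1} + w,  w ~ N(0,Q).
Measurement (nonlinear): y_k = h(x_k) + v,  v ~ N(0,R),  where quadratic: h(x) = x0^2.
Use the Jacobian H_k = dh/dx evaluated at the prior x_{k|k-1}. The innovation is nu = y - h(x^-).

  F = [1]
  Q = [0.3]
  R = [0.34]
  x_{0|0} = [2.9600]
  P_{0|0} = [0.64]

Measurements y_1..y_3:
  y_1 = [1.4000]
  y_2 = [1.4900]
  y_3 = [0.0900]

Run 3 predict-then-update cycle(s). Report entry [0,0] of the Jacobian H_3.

H_jac[0,0] = 2.6638

step 1: x^-=[2.9600]  P^-=[0.9400]  H_jac=[5.9200]  S=[33.2836]  K=[0.1672]  nu=[-7.3616]  x^+=[1.7292]  P^+=[0.0096]
step 2: x^-=[1.7292]  P^-=[0.3096]  H_jac=[3.4584]  S=[4.0430]  K=[0.2648]  nu=[-1.5001]  x^+=[1.3319]  P^+=[0.0260]
step 3: x^-=[1.3319]  P^-=[0.3260]  H_jac=[2.6638]  S=[2.6535]  K=[0.3273]  nu=[-1.6840]  x^+=[0.7807]  P^+=[0.0418]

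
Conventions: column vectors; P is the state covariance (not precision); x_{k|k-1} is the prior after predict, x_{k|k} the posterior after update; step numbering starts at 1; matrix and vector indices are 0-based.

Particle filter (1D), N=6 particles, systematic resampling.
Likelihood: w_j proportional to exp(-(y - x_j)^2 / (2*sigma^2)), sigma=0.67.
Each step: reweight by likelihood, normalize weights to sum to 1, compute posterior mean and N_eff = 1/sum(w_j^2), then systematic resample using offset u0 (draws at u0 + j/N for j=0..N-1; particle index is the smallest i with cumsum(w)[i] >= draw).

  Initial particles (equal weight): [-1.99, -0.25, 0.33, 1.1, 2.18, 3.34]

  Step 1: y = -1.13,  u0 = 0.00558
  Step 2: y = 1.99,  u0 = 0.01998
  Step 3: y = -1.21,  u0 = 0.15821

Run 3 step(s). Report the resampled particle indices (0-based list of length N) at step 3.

step 1: w=[0.4581, 0.4406, 0.0972, 0.0041, 0.0000, 0.0000]  mean=-0.9851  Neff=2.4186  idx=[0, 0, 0, 1, 1, 1]
step 2: w=[0.0000, 0.0000, 0.0000, 0.3333, 0.3333, 0.3333]  mean=-0.2500  Neff=3.0000  idx=[3, 3, 4, 4, 5, 5]
step 3: w=[0.1667, 0.1667, 0.1667, 0.1667, 0.1667, 0.1667]  mean=-0.2500  Neff=6.0000  idx=[0, 1, 2, 3, 4, 5]

resampled_idx = [0, 1, 2, 3, 4, 5]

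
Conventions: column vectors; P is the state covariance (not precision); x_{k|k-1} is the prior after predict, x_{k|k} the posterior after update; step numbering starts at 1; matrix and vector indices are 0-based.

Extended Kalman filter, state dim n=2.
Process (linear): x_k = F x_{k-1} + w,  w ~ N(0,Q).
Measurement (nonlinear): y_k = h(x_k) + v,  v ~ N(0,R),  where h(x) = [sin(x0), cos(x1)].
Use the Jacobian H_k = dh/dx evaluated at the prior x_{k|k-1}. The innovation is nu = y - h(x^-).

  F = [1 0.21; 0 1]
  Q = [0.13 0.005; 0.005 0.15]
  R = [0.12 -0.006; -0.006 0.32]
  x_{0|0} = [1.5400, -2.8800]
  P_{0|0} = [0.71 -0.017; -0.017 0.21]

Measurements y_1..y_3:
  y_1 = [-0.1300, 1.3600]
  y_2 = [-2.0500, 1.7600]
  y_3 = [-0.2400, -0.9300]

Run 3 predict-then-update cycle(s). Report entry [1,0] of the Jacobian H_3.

step 1: x^-=[0.9352, -2.8800]  P^-=[0.8421 0.0321; 0.0321 0.3600]  H_jac=[0.5937 0.0000; 0.0000 0.2586]  S=[0.4168 -0.0011; -0.0011 0.3441]  K=[1.1996 0.0279; 0.0464 0.2707]  nu=[-0.9347, 2.3260]  x^+=[-0.1212, -2.2937]  P^+=[0.2422 0.0066; 0.0066 0.3339]
step 2: x^-=[-0.6029, -2.2937]  P^-=[0.3897 0.0818; 0.0818 0.4839]  H_jac=[0.8237 0.0000; 0.0000 0.7499]  S=[0.3844 0.0445; 0.0445 0.5921]  K=[0.8303 0.0411; 0.1052 0.6049]  nu=[-1.4830, 2.4215]  x^+=[-1.7346, -0.9847]  P^+=[0.1207 0.0109; 0.0109 0.2573]
step 3: x^-=[-1.9414, -0.9847]  P^-=[0.2666 0.0699; 0.0699 0.4073]  H_jac=[-0.3621 0.0000; 0.0000 0.8331]  S=[0.1550 -0.0271; -0.0271 0.6027]  K=[-0.6109 0.0692; -0.0655 0.5601]  nu=[0.6921, -1.4831]  x^+=[-2.4668, -1.8607]  P^+=[0.2036 0.0310; 0.0310 0.2156]

H_jac[1,0] = 0.0000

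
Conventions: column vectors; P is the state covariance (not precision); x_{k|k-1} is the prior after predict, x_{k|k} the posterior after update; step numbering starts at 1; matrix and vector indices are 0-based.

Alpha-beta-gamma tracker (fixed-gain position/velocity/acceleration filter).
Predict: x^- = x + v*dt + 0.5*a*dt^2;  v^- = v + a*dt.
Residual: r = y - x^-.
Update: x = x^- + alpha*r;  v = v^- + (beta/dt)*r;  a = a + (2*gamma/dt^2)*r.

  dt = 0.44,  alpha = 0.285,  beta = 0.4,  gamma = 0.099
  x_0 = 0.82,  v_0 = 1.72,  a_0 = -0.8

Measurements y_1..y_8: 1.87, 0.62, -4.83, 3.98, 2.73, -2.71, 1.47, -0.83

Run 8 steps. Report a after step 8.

a_post = 0.3046

step 1: x_pred=1.4994  r=0.3706  x^+=1.6050  v^+=1.7049  a^+=-0.4209
step 2: x_pred=2.3144  r=-1.6944  x^+=1.8315  v^+=-0.0206  a^+=-2.1539
step 3: x_pred=1.6139  r=-6.4439  x^+=-0.2226  v^+=-6.8265  a^+=-8.7443
step 4: x_pred=-4.0727  r=8.0527  x^+=-1.7777  v^+=-3.3533  a^+=-0.5086
step 5: x_pred=-3.3024  r=6.0324  x^+=-1.5831  v^+=1.9069  a^+=5.6609
step 6: x_pred=-0.1961  r=-2.5139  x^+=-0.9126  v^+=2.1123  a^+=3.0899
step 7: x_pred=0.3159  r=1.1541  x^+=0.6448  v^+=4.5210  a^+=4.2702
step 8: x_pred=3.0475  r=-3.8775  x^+=1.9424  v^+=2.8750  a^+=0.3046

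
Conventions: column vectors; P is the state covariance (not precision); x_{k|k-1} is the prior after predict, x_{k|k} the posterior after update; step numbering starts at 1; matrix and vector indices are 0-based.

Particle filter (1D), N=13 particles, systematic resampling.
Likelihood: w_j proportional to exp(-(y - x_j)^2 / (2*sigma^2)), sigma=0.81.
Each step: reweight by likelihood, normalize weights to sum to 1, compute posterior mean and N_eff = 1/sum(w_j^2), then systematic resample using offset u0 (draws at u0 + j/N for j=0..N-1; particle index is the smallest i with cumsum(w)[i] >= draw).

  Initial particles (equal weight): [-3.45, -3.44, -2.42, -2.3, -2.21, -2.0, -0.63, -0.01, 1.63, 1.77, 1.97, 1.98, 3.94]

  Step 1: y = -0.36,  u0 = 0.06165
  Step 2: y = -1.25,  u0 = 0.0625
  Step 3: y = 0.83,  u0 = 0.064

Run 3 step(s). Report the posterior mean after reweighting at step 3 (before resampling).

post_mean = -0.3223

step 1: w=[0.0003, 0.0003, 0.0174, 0.0250, 0.0325, 0.0568, 0.4170, 0.4015, 0.0216, 0.0139, 0.0070, 0.0068, 0.0000]  mean=-0.4667  Neff=2.9324  idx=[4, 6, 6, 6, 6, 6, 6, 7, 7, 7, 7, 7, 9]
step 2: w=[0.0760, 0.1144, 0.1144, 0.1144, 0.1144, 0.1144, 0.1144, 0.0475, 0.0475, 0.0475, 0.0475, 0.0475, 0.0001]  mean=-0.6024  Neff=10.4635  idx=[0, 1, 2, 2, 3, 4, 4, 5, 6, 6, 8, 10, 11]
step 3: w=[0.0002, 0.0559, 0.0559, 0.0559, 0.0559, 0.0559, 0.0559, 0.0559, 0.0559, 0.0559, 0.1656, 0.1656, 0.1656]  mean=-0.3223  Neff=9.0580  idx=[2, 3, 4, 6, 7, 9, 10, 10, 11, 11, 11, 12, 12]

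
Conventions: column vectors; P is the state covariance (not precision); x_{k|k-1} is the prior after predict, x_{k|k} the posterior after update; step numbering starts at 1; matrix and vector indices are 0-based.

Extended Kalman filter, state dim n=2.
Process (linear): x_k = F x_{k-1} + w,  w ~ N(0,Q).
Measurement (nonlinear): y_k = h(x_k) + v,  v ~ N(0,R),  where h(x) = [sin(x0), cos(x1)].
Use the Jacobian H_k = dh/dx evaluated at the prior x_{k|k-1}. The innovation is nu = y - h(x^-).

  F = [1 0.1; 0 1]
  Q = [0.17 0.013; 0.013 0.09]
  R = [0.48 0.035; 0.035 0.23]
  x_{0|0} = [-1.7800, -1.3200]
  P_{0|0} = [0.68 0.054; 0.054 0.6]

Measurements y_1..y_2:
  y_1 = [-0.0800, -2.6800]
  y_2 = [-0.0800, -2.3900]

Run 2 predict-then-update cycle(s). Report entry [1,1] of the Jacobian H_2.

H_jac[1,1] = -0.4475

step 1: x^-=[-1.9120, -1.3200]  P^-=[0.8668 0.1270; 0.1270 0.6900]  H_jac=[-0.3346 0.0000; 0.0000 0.9687]  S=[0.5771 -0.0062; -0.0062 0.8775]  K=[-0.5012 0.1367; -0.0655 0.7613]  nu=[0.8624, -2.9282]  x^+=[-2.7444, -3.6056]  P^+=[0.7046 0.0143; 0.0143 0.1784]
step 2: x^-=[-3.1050, -3.6056]  P^-=[0.8793 0.0452; 0.0452 0.2684]  H_jac=[-0.9993 0.0000; 0.0000 -0.4475]  S=[1.3581 0.0552; 0.0552 0.2838]  K=[-0.6492 0.0551; -0.0162 -0.4201]  nu=[-0.0434, -1.4957]  x^+=[-3.1591, -2.9765]  P^+=[0.3099 0.0225; 0.0225 0.2172]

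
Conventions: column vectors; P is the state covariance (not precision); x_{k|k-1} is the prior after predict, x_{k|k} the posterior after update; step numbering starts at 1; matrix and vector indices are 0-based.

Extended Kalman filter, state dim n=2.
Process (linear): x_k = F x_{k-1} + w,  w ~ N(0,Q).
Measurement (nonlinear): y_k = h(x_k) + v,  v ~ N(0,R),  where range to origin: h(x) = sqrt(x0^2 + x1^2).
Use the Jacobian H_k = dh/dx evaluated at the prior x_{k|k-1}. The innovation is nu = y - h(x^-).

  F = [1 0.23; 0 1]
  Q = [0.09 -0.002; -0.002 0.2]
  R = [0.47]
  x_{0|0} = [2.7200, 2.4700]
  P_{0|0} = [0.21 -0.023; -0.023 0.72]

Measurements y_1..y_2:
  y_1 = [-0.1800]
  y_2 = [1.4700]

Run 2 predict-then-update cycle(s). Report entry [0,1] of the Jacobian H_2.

step 1: x^-=[3.2881, 2.4700]  P^-=[0.3275 0.1406; 0.1406 0.9200]  H_jac=[0.7995 0.6006]  S=[1.1463]  K=[0.3021; 0.5801]  nu=[-4.2925]  x^+=[1.9913, -0.0202]  P^+=[0.2229 -0.0603; -0.0603 0.5342]
step 2: x^-=[1.9867, -0.0202]  P^-=[0.3134 0.0606; 0.0606 0.7342]  H_jac=[0.9999 -0.0101]  S=[0.7822]  K=[0.3999; 0.0679]  nu=[-0.5168]  x^+=[1.7800, -0.0553]  P^+=[0.1883 0.0393; 0.0393 0.7306]

H_jac[0,1] = -0.0101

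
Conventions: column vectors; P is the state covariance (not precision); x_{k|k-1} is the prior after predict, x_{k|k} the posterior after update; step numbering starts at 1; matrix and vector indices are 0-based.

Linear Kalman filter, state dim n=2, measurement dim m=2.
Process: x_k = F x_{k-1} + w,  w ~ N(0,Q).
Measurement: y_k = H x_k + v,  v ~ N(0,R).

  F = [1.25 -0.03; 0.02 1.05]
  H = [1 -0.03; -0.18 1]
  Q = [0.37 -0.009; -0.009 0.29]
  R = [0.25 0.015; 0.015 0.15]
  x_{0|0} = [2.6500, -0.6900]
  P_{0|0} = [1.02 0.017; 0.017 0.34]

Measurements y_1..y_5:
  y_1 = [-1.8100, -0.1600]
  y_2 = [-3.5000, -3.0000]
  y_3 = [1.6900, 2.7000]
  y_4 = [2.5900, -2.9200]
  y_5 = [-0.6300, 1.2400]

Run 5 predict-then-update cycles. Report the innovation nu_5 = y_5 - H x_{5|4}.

step 1: x^-=[3.3332, -0.6715]  P^-=[1.9628 0.0281; 0.0281 0.6660]  S=[2.2117 -0.3300; -0.3300 0.8695]  K=[0.8812 -0.0396; 0.1241 0.8073]  nu=[-5.1633, 1.1115]  x^+=[-1.2606, -0.4152]  P^+=[0.2211 0.0471; 0.0471 0.1314]
step 2: x^-=[-1.5632, -0.4611]  P^-=[0.7121 0.0542; 0.0542 0.4370]  S=[0.9592 -0.0718; -0.0718 0.5905]  K=[0.7380 -0.0356; 0.0979 0.7353]  nu=[-1.9506, -2.8202]  x^+=[-2.9025, -2.7259]  P^+=[0.1851 0.0391; 0.0391 0.1188]
step 3: x^-=[-3.5463, -2.9202]  P^-=[0.6565 0.0431; 0.0431 0.4227]  S=[0.9042 -0.0725; -0.0725 0.5784]  K=[0.7214 -0.0393; 0.0921 0.7289]  nu=[5.1487, 4.9819]  x^+=[-0.0280, 1.1851]  P^+=[0.1809 0.0375; 0.0375 0.1175]
step 4: x^-=[-0.0706, 1.2438]  P^-=[0.6499 0.0410; 0.0410 0.4211]  S=[0.8978 -0.0734; -0.0734 0.5774]  K=[0.7192 -0.0402; 0.0911 0.7281]  nu=[2.6979, -4.1765]  x^+=[2.0376, -1.5514]  P^+=[0.1803 0.0372; 0.0372 0.1173]
step 5: x^-=[2.5935, -1.5882]  P^-=[0.6491 0.0406; 0.0406 0.4209]  S=[0.8970 -0.0736; -0.0736 0.5773]  K=[0.7189 -0.0403; 0.0910 0.7280]  nu=[-3.2712, 3.2951]  x^+=[0.1089, 0.5131]  P^+=[0.1802 0.0372; 0.0372 0.1173]

innov = [-3.2712, 3.2951]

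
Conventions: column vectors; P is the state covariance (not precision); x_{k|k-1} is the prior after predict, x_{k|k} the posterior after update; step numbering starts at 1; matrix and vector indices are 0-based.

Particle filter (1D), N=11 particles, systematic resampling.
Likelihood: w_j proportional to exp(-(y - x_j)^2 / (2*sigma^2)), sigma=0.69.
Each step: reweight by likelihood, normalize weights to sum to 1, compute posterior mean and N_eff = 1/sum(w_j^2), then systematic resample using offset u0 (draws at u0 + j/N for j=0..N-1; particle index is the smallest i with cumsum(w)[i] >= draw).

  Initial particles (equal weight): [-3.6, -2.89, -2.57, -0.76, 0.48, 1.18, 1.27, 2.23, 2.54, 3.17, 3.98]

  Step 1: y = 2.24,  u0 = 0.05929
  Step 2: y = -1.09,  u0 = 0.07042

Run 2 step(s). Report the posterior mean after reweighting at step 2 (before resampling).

post_mean = 1.2210

step 1: w=[0.0000, 0.0000, 0.0000, 0.0000, 0.0126, 0.1000, 0.1212, 0.3254, 0.2961, 0.1312, 0.0135]  mean=2.2254  Neff=4.2410  idx=[5, 6, 7, 7, 7, 7, 8, 8, 8, 9, 9]
step 2: w=[0.6044, 0.3902, 0.0013, 0.0013, 0.0013, 0.0013, 0.0001, 0.0001, 0.0001, 0.0000, 0.0000]  mean=1.2210  Neff=1.9324  idx=[0, 0, 0, 0, 0, 0, 1, 1, 1, 1, 1]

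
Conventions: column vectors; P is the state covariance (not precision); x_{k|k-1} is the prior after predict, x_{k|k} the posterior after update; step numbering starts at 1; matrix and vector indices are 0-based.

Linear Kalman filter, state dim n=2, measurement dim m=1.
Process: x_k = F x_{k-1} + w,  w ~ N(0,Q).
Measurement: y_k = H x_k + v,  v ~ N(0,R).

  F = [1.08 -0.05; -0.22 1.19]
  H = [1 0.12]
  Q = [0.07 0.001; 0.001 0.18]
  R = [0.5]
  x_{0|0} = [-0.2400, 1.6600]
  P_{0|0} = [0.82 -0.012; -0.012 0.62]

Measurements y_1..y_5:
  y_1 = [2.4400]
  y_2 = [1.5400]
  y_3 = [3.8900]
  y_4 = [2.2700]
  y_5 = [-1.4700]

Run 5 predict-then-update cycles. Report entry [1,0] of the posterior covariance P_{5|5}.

P_post[1,0] = -1.0582

step 1: x^-=[-0.3422, 2.0282]  P^-=[1.0293 -0.2463; -0.2463 1.1040]  S=[1.4861]  K=[0.6727; -0.0766]  nu=[2.5388]  x^+=[1.3657, 1.8338]  P^+=[0.3567 -0.1697; -0.1697 1.0952]
step 2: x^-=[1.3833, 1.8817]  P^-=[0.5072 -0.3689; -0.3689 1.8371]  S=[0.9451]  K=[0.4898; -0.1571]  nu=[-0.0691]  x^+=[1.3495, 1.8926]  P^+=[0.2804 -0.2962; -0.2962 1.8138]
step 3: x^-=[1.3628, 1.9553]  P^-=[0.4336 -0.5575; -0.5575 2.9171]  S=[0.8418]  K=[0.4356; -0.2464]  nu=[2.2926]  x^+=[2.3615, 1.3904]  P^+=[0.2739 -0.4671; -0.4671 2.8660]
step 4: x^-=[2.4809, 1.1351]  P^-=[0.4471 -0.8401; -0.8401 4.4964]  S=[0.8102]  K=[0.4274; -0.3709]  nu=[-0.3471]  x^+=[2.3326, 1.2638]  P^+=[0.2991 -0.7117; -0.7117 4.3850]
step 5: x^-=[2.4560, 0.9908]  P^-=[0.5067 -1.2534; -1.2534 6.7767]  S=[0.8034]  K=[0.4434; -0.5479]  nu=[-4.0449]  x^+=[0.6624, 3.2070]  P^+=[0.3487 -1.0582; -1.0582 6.5355]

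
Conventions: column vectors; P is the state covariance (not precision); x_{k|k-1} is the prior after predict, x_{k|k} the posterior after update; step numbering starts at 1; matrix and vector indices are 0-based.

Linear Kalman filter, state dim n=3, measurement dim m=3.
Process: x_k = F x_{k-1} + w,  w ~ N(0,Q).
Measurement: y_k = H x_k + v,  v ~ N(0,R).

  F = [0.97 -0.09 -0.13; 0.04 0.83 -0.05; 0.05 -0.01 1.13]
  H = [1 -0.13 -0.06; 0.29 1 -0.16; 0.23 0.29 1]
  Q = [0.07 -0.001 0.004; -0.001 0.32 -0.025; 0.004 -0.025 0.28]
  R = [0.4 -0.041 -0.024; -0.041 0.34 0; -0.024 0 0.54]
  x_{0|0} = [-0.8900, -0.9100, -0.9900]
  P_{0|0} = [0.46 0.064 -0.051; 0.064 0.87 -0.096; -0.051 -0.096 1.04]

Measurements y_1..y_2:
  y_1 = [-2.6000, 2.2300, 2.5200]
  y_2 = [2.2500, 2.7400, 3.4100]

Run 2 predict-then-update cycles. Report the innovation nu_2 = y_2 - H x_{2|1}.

innov = [4.1336, 1.9255, 2.1255]

step 1: x^-=[-0.6527, -0.7414, -1.1541]  P^-=[0.5269 0.0226 -0.1725; 0.0226 0.9351 -0.1797; -0.1725 -0.1797 1.6056]  S=[0.9605 0.0650 -0.1722; 0.0650 1.4471 -0.1585; -0.1722 -0.1585 2.0715]  K=[0.5542 0.1190 0.0336; -0.1223 0.6858 0.0890; -0.1125 -0.2543 0.7019]  nu=[-2.1129, 2.9760, 4.0392]  x^+=[-1.3340, 1.9175, 1.1621]  P^+=[0.2081 -0.0473 -0.0293; -0.0473 0.2502 -0.0107; -0.0293 -0.0107 0.3916]
step 2: x^-=[-1.6176, 1.4800, 1.2273]  P^-=[0.2898 -0.0443 -0.0734; -0.0443 0.4915 -0.0620; -0.0734 -0.0620 0.7775]  S=[0.7203 -0.0405 -0.0973; -0.0405 0.8768 -0.0542; -0.0973 -0.0542 1.2986]  K=[0.4237 0.0796 0.0200; -0.1043 0.5568 0.0696; -0.0920 -0.2068 0.5564]  nu=[4.1336, 1.9255, 2.1255]  x^+=[0.3294, 2.2688, 1.6316]  P^+=[0.1590 -0.0403 -0.0243; -0.0403 0.2037 -0.0097; -0.0243 -0.0097 0.3111]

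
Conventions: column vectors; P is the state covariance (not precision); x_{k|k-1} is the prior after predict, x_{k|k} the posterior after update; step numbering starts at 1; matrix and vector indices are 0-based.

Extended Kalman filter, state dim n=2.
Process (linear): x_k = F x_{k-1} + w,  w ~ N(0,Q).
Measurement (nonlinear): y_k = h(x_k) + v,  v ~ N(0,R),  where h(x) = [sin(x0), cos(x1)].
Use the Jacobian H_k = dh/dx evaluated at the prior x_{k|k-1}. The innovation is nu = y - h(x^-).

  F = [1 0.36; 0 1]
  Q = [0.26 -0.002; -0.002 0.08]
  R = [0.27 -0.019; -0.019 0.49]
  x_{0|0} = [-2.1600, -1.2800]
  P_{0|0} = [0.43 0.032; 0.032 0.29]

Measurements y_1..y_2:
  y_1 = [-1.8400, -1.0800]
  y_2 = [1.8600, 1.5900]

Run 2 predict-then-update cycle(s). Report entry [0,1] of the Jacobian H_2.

step 1: x^-=[-2.6208, -1.2800]  P^-=[0.7506 0.1344; 0.1344 0.3700]  H_jac=[-0.8674 0.0000; 0.0000 0.9580]  S=[0.8348 -0.1307; -0.1307 0.8296]  K=[-0.7748 0.0332; -0.0746 0.4155]  nu=[-1.3424, -1.3667]  x^+=[-1.6260, -1.7478]  P^+=[0.2419 0.0323; 0.0323 0.2140]
step 2: x^-=[-2.2552, -1.7478]  P^-=[0.5529 0.1074; 0.1074 0.2940]  H_jac=[-0.6322 0.0000; 0.0000 0.9844]  S=[0.4910 -0.0858; -0.0858 0.7749]  K=[-0.7017 0.0587; -0.0744 0.3653]  nu=[2.6348, 1.7660]  x^+=[-4.0003, -1.2988]  P^+=[0.3014 0.0428; 0.0428 0.1832]

H_jac[0,1] = 0.0000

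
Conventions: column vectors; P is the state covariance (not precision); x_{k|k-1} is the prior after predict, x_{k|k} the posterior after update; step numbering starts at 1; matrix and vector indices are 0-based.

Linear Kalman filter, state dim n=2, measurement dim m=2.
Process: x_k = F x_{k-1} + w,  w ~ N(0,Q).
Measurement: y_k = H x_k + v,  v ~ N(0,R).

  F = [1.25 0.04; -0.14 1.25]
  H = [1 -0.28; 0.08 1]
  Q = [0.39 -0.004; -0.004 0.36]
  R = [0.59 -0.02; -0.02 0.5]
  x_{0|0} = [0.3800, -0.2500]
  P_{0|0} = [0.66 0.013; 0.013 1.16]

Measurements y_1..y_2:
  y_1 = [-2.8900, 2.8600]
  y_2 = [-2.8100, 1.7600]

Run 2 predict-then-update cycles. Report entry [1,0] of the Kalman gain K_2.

step 1: x^-=[0.4650, -0.3657]  P^-=[1.4244 -0.0413; -0.0413 2.1809]  S=[2.2085 -0.5570; -0.5570 2.6834]  K=[0.6933 0.1710; -0.0955 0.7917]  nu=[-3.4574, 3.1885]  x^+=[-1.3868, 2.4888]  P^+=[0.4164 0.0383; 0.0383 0.3947]
step 2: x^-=[-1.6340, 3.3051]  P^-=[1.0451 0.0025; 0.0025 0.9714]  S=[1.7098 -0.2059; -0.2059 1.4785]  K=[0.6284 0.1458; -0.0798 0.6461]  nu=[-0.2506, -1.4144]  x^+=[-1.9976, 2.4113]  P^+=[0.3763 0.0302; 0.0302 0.3222]

K[1,0] = -0.0798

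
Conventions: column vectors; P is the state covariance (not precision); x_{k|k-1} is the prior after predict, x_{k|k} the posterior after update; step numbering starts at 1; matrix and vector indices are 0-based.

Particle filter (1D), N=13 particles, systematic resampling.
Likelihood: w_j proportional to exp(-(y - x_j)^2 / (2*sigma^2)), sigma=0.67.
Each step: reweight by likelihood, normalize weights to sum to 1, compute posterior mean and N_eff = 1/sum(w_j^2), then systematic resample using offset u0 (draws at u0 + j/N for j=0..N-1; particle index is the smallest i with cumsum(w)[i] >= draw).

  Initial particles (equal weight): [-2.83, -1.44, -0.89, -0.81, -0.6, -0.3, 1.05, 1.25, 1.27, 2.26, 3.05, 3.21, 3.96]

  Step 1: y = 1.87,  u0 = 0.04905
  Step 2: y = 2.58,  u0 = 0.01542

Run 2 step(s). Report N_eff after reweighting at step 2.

step 1: w=[0.0000, 0.0000, 0.0001, 0.0001, 0.0004, 0.0018, 0.1576, 0.2172, 0.2232, 0.2813, 0.0707, 0.0451, 0.0026]  mean=1.7259  Neff=4.8072  idx=[6, 6, 7, 7, 7, 8, 8, 8, 9, 9, 9, 10, 11]
step 2: w=[0.0144, 0.0144, 0.0273, 0.0273, 0.0273, 0.0289, 0.0289, 0.0289, 0.1746, 0.1746, 0.1746, 0.1530, 0.1258]  mean=2.2968  Neff=7.3626  idx=[1, 4, 7, 8, 8, 9, 9, 10, 10, 10, 11, 11, 12]

N_eff = 7.3626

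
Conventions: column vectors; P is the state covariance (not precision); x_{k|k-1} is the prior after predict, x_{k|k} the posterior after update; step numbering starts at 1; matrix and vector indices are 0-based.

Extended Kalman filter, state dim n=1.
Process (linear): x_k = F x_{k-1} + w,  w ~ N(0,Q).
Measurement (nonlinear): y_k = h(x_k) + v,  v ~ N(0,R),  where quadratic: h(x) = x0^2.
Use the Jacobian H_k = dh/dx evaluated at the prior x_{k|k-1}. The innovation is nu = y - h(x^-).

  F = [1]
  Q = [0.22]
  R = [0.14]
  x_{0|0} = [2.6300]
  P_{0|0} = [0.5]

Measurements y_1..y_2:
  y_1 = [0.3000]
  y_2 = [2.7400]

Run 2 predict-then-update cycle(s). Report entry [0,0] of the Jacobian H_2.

step 1: x^-=[2.6300]  P^-=[0.7200]  H_jac=[5.2600]  S=[20.0607]  K=[0.1888]  nu=[-6.6169]  x^+=[1.3808]  P^+=[0.0050]
step 2: x^-=[1.3808]  P^-=[0.2250]  H_jac=[2.7616]  S=[1.8562]  K=[0.3348]  nu=[0.8334]  x^+=[1.6598]  P^+=[0.0170]

H_jac[0,0] = 2.7616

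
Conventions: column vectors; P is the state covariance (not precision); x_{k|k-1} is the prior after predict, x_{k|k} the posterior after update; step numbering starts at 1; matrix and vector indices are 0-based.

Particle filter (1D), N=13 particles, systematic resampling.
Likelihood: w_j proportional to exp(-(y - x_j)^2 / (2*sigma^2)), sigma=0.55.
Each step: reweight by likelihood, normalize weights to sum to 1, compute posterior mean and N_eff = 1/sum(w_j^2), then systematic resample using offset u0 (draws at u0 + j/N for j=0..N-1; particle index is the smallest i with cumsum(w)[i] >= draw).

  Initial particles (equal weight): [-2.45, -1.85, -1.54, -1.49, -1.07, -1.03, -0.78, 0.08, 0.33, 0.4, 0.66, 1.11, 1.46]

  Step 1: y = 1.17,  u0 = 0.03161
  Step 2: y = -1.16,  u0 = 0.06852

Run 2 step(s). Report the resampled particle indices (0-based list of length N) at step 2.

resampled_idx = [0, 0, 0, 0, 0, 0, 0, 1, 1, 1, 2, 3, 5]

step 1: w=[0.0000, 0.0000, 0.0000, 0.0000, 0.0001, 0.0001, 0.0006, 0.0420, 0.0931, 0.1122, 0.1945, 0.2972, 0.2602]  mean=0.9165  Neff=4.6101  idx=[7, 8, 9, 10, 10, 10, 11, 11, 11, 11, 12, 12, 12]
step 2: w=[0.5810, 0.1880, 0.1321, 0.0309, 0.0309, 0.0309, 0.0015, 0.0015, 0.0015, 0.0015, 0.0001, 0.0001, 0.0001]  mean=0.2295  Neff=2.5433  idx=[0, 0, 0, 0, 0, 0, 0, 1, 1, 1, 2, 3, 5]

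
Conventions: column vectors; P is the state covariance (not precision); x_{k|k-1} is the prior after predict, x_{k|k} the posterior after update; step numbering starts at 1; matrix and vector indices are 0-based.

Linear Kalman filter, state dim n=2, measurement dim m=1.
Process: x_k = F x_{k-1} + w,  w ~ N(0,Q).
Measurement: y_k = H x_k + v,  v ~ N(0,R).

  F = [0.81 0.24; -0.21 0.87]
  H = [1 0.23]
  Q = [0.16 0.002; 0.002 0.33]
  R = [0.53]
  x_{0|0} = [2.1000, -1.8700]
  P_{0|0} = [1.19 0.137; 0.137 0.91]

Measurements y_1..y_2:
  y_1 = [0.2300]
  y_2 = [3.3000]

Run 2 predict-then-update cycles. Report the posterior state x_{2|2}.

step 1: x^-=[1.2522, -2.0679]  P^-=[1.0464 0.0792; 0.0792 1.0212]  S=[1.6669]  K=[0.6387; 0.1884]  nu=[-0.5466]  x^+=[0.9031, -2.1709]  P^+=[0.3664 -0.1214; -0.1214 0.9620]
step 2: x^-=[0.2105, -2.0783]  P^-=[0.4086 0.0611; 0.0611 1.1187]  S=[1.0259]  K=[0.4120; 0.3104]  nu=[3.5675]  x^+=[1.6803, -0.9711]  P^+=[0.2345 -0.0701; -0.0701 1.0198]

x_post = [1.6803, -0.9711]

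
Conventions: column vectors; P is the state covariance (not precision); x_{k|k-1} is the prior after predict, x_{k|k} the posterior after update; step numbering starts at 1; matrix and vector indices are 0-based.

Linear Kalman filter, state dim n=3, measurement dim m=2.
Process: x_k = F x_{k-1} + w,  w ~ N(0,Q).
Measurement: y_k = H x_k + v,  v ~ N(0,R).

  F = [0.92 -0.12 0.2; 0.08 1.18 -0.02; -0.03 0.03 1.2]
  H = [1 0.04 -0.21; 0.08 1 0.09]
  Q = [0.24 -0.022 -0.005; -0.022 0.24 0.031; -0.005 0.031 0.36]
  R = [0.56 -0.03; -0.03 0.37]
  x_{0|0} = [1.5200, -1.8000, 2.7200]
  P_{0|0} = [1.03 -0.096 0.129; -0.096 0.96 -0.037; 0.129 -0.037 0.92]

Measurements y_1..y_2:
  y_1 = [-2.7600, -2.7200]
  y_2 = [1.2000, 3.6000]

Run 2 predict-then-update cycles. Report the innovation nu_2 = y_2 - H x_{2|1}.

innov = [1.7393, 6.6251]

step 1: x^-=[2.1584, -2.0568, 3.1644]  P^-=[1.2329 -0.1982 0.3277; -0.1982 1.5669 0.0037; 0.3277 0.0037 1.6748]  S=[1.7157 -0.0760; -0.0760 1.9320]  K=[0.6734 -0.0098; -0.0440 0.8012; -0.0098 0.0931]  nu=[-4.1716, -1.1207]  x^+=[-0.6399, -2.7713, 3.1009]  P^+=[0.4536 -0.0912 0.3455; -0.0912 0.3179 -0.1421; 0.3455 -0.1421 1.6578]
step 2: x^-=[0.3641, -3.3833, 3.6572]  P^-=[0.8489 -0.1731 0.7754; -0.1731 0.6745 -0.1634; 0.7754 -0.1634 2.7129]  S=[1.1929 -0.0696; -0.0696 1.0260]  K=[0.5696 0.0041; -0.0572 0.6257; 0.1757 0.1511]  nu=[1.7393, 6.6251]  x^+=[1.3820, 0.6626, 4.9641]  P^+=[0.4622 -0.1121 0.6614; -0.1121 0.2639 -0.2413; 0.6614 -0.2413 2.6563]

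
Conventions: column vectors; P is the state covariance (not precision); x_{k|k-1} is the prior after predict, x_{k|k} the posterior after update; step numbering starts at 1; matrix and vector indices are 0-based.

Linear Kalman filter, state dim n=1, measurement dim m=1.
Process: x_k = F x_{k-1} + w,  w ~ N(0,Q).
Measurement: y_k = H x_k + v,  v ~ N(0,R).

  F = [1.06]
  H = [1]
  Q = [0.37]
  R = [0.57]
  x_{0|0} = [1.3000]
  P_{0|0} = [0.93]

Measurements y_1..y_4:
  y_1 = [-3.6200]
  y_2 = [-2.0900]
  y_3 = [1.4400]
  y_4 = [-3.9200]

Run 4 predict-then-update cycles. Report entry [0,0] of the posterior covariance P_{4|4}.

P_post[0,0] = 0.3208

step 1: x^-=[1.3780]  P^-=[1.4149]  S=[1.9849]  K=[0.7128]  nu=[-4.9980]  x^+=[-2.1848]  P^+=[0.4063]
step 2: x^-=[-2.3159]  P^-=[0.8265]  S=[1.3965]  K=[0.5918]  nu=[0.2259]  x^+=[-2.1822]  P^+=[0.3374]
step 3: x^-=[-2.3131]  P^-=[0.7491]  S=[1.3191]  K=[0.5679]  nu=[3.7531]  x^+=[-0.1818]  P^+=[0.3237]
step 4: x^-=[-0.1927]  P^-=[0.7337]  S=[1.3037]  K=[0.5628]  nu=[-3.7273]  x^+=[-2.2904]  P^+=[0.3208]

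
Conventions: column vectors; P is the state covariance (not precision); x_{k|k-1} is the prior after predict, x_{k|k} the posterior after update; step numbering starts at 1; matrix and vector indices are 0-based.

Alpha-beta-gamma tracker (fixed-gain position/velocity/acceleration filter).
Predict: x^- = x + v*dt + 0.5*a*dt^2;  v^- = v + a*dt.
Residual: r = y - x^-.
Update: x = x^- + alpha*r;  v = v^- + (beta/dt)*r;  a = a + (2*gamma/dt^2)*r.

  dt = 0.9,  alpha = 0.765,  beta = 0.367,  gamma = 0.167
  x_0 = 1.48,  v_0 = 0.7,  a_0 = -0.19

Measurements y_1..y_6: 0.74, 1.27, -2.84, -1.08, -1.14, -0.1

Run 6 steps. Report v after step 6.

v_post = 0.5085

step 1: x_pred=2.0330  r=-1.2930  x^+=1.0439  v^+=0.0017  a^+=-0.7232
step 2: x_pred=0.7525  r=0.5175  x^+=1.1484  v^+=-0.4381  a^+=-0.5098
step 3: x_pred=0.5476  r=-3.3876  x^+=-2.0439  v^+=-2.2783  a^+=-1.9067
step 4: x_pred=-4.8666  r=3.7866  x^+=-1.9699  v^+=-2.4502  a^+=-0.3453
step 5: x_pred=-4.3149  r=3.1749  x^+=-1.8861  v^+=-1.4663  a^+=0.9639
step 6: x_pred=-2.8154  r=2.7154  x^+=-0.7381  v^+=0.5085  a^+=2.0836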